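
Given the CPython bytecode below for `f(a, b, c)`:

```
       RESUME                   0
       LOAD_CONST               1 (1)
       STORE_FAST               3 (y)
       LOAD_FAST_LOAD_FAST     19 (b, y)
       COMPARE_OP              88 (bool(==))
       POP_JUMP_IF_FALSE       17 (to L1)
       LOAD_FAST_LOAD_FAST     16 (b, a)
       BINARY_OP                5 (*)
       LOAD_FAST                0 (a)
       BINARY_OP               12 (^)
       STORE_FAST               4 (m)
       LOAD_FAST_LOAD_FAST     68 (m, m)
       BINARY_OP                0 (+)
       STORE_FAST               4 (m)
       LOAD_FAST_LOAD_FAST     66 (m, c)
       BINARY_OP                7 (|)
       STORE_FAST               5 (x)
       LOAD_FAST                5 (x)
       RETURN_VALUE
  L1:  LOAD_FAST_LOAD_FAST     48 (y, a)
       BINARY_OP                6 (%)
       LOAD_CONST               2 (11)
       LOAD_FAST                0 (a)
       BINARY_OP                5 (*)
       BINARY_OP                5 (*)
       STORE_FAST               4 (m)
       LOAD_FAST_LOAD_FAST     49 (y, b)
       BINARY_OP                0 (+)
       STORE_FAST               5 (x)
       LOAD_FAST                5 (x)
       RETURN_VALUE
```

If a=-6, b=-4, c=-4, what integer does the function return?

LOAD_CONST → push 1. Stack: [1]
STORE_FAST y → y=1. Stack: []
LOAD_FAST_LOAD_FAST b,y → push -4,1. Stack: [-4, 1]
COMPARE_OP bool(==) → -4 vs 1 = False. Stack: [False]
POP_JUMP_IF_FALSE → pop False; jump. Stack: []
LOAD_FAST_LOAD_FAST y,a → push 1,-6. Stack: [1, -6]
BINARY_OP % → 1 % -6 = -5. Stack: [-5]
LOAD_CONST → push 11. Stack: [-5, 11]
LOAD_FAST a → push -6. Stack: [-5, 11, -6]
BINARY_OP * → 11 * -6 = -66. Stack: [-5, -66]
BINARY_OP * → -5 * -66 = 330. Stack: [330]
STORE_FAST m → m=330. Stack: []
LOAD_FAST_LOAD_FAST y,b → push 1,-4. Stack: [1, -4]
BINARY_OP + → 1 + -4 = -3. Stack: [-3]
STORE_FAST x → x=-3. Stack: []
LOAD_FAST x → push -3. Stack: [-3]
RETURN_VALUE → return -3.

-3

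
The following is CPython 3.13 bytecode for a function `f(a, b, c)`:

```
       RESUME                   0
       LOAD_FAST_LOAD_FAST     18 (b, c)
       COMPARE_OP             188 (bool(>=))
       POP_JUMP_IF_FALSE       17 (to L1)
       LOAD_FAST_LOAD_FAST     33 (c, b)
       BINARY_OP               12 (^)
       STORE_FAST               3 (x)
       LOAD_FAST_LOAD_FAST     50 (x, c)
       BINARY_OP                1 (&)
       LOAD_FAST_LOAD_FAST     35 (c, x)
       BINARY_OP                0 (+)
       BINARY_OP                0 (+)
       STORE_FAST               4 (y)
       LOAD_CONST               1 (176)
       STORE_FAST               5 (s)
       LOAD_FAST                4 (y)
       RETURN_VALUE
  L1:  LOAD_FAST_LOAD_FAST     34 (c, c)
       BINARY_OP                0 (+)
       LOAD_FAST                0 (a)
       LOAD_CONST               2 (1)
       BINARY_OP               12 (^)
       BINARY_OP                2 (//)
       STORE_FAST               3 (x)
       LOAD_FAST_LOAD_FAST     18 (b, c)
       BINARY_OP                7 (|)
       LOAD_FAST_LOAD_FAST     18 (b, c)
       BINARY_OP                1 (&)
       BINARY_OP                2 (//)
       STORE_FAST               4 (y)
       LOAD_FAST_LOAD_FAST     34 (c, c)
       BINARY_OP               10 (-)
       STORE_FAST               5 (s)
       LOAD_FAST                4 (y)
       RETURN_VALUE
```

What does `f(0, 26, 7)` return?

41

LOAD_FAST_LOAD_FAST b,c → push 26,7. Stack: [26, 7]
COMPARE_OP bool(>=) → 26 vs 7 = True. Stack: [True]
POP_JUMP_IF_FALSE → pop True; no jump. Stack: []
LOAD_FAST_LOAD_FAST c,b → push 7,26. Stack: [7, 26]
BINARY_OP ^ → 7 ^ 26 = 29. Stack: [29]
STORE_FAST x → x=29. Stack: []
LOAD_FAST_LOAD_FAST x,c → push 29,7. Stack: [29, 7]
BINARY_OP & → 29 & 7 = 5. Stack: [5]
LOAD_FAST_LOAD_FAST c,x → push 7,29. Stack: [5, 7, 29]
BINARY_OP + → 7 + 29 = 36. Stack: [5, 36]
BINARY_OP + → 5 + 36 = 41. Stack: [41]
STORE_FAST y → y=41. Stack: []
LOAD_CONST → push 176. Stack: [176]
STORE_FAST s → s=176. Stack: []
LOAD_FAST y → push 41. Stack: [41]
RETURN_VALUE → return 41.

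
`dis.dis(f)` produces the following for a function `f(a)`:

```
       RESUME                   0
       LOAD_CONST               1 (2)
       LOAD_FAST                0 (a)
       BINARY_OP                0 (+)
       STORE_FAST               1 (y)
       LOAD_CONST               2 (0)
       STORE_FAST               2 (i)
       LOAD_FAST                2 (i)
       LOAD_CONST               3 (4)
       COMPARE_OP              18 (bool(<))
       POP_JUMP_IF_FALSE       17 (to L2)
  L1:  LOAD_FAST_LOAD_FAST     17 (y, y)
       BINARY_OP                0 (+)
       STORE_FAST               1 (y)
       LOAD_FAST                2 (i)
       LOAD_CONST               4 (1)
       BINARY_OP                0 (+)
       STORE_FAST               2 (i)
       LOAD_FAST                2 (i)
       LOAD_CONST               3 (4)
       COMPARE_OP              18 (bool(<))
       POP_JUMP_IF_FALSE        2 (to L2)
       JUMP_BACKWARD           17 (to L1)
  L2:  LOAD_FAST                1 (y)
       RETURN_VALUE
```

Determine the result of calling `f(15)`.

LOAD_CONST → push 2. Stack: [2]
LOAD_FAST a → push 15. Stack: [2, 15]
BINARY_OP + → 2 + 15 = 17. Stack: [17]
STORE_FAST y → y=17. Stack: []
LOAD_CONST → push 0. Stack: [0]
STORE_FAST i → i=0. Stack: []
LOAD_FAST i → push 0. Stack: [0]
LOAD_CONST → push 4. Stack: [0, 4]
COMPARE_OP bool(<) → 0 vs 4 = True. Stack: [True]
POP_JUMP_IF_FALSE → pop True; no jump. Stack: []
LOAD_FAST_LOAD_FAST y,y → push 17,17. Stack: [17, 17]
BINARY_OP + → 17 + 17 = 34. Stack: [34]
STORE_FAST y → y=34. Stack: []
LOAD_FAST i → push 0. Stack: [0]
LOAD_CONST → push 1. Stack: [0, 1]
BINARY_OP + → 0 + 1 = 1. Stack: [1]
STORE_FAST i → i=1. Stack: []
LOAD_FAST i → push 1. Stack: [1]
LOAD_CONST → push 4. Stack: [1, 4]
COMPARE_OP bool(<) → 1 vs 4 = True. Stack: [True]
POP_JUMP_IF_FALSE → pop True; no jump. Stack: []
LOAD_FAST_LOAD_FAST y,y → push 34,34. Stack: [34, 34]
BINARY_OP + → 34 + 34 = 68. Stack: [68]
STORE_FAST y → y=68. Stack: []
LOAD_FAST i → push 1. Stack: [1]
LOAD_CONST → push 1. Stack: [1, 1]
BINARY_OP + → 1 + 1 = 2. Stack: [2]
STORE_FAST i → i=2. Stack: []
LOAD_FAST i → push 2. Stack: [2]
LOAD_CONST → push 4. Stack: [2, 4]
COMPARE_OP bool(<) → 2 vs 4 = True. Stack: [True]
POP_JUMP_IF_FALSE → pop True; no jump. Stack: []
LOAD_FAST_LOAD_FAST y,y → push 68,68. Stack: [68, 68]
BINARY_OP + → 68 + 68 = 136. Stack: [136]
STORE_FAST y → y=136. Stack: []
LOAD_FAST i → push 2. Stack: [2]
LOAD_CONST → push 1. Stack: [2, 1]
BINARY_OP + → 2 + 1 = 3. Stack: [3]
STORE_FAST i → i=3. Stack: []
LOAD_FAST i → push 3. Stack: [3]
LOAD_CONST → push 4. Stack: [3, 4]
COMPARE_OP bool(<) → 3 vs 4 = True. Stack: [True]
POP_JUMP_IF_FALSE → pop True; no jump. Stack: []
LOAD_FAST_LOAD_FAST y,y → push 136,136. Stack: [136, 136]
BINARY_OP + → 136 + 136 = 272. Stack: [272]
STORE_FAST y → y=272. Stack: []
LOAD_FAST i → push 3. Stack: [3]
LOAD_CONST → push 1. Stack: [3, 1]
BINARY_OP + → 3 + 1 = 4. Stack: [4]
STORE_FAST i → i=4. Stack: []
LOAD_FAST i → push 4. Stack: [4]
LOAD_CONST → push 4. Stack: [4, 4]
COMPARE_OP bool(<) → 4 vs 4 = False. Stack: [False]
POP_JUMP_IF_FALSE → pop False; jump. Stack: []
LOAD_FAST y → push 272. Stack: [272]
RETURN_VALUE → return 272.

272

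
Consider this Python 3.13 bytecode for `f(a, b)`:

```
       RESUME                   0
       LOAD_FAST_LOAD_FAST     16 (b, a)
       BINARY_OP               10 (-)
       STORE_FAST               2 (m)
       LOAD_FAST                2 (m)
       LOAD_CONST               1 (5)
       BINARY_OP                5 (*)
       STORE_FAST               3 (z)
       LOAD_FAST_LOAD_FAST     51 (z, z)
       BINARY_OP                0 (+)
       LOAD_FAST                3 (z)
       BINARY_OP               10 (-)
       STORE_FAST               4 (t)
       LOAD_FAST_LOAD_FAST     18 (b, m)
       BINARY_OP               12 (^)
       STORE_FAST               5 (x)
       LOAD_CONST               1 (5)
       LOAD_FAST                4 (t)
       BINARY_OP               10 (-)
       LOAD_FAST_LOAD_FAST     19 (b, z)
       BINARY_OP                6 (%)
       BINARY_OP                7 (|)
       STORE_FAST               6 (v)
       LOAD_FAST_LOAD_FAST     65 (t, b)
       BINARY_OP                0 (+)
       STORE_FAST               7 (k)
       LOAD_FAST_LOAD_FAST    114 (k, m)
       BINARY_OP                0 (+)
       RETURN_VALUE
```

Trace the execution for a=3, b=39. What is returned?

LOAD_FAST_LOAD_FAST b,a → push 39,3. Stack: [39, 3]
BINARY_OP - → 39 - 3 = 36. Stack: [36]
STORE_FAST m → m=36. Stack: []
LOAD_FAST m → push 36. Stack: [36]
LOAD_CONST → push 5. Stack: [36, 5]
BINARY_OP * → 36 * 5 = 180. Stack: [180]
STORE_FAST z → z=180. Stack: []
LOAD_FAST_LOAD_FAST z,z → push 180,180. Stack: [180, 180]
BINARY_OP + → 180 + 180 = 360. Stack: [360]
LOAD_FAST z → push 180. Stack: [360, 180]
BINARY_OP - → 360 - 180 = 180. Stack: [180]
STORE_FAST t → t=180. Stack: []
LOAD_FAST_LOAD_FAST b,m → push 39,36. Stack: [39, 36]
BINARY_OP ^ → 39 ^ 36 = 3. Stack: [3]
STORE_FAST x → x=3. Stack: []
LOAD_CONST → push 5. Stack: [5]
LOAD_FAST t → push 180. Stack: [5, 180]
BINARY_OP - → 5 - 180 = -175. Stack: [-175]
LOAD_FAST_LOAD_FAST b,z → push 39,180. Stack: [-175, 39, 180]
BINARY_OP % → 39 % 180 = 39. Stack: [-175, 39]
BINARY_OP | → -175 | 39 = -137. Stack: [-137]
STORE_FAST v → v=-137. Stack: []
LOAD_FAST_LOAD_FAST t,b → push 180,39. Stack: [180, 39]
BINARY_OP + → 180 + 39 = 219. Stack: [219]
STORE_FAST k → k=219. Stack: []
LOAD_FAST_LOAD_FAST k,m → push 219,36. Stack: [219, 36]
BINARY_OP + → 219 + 36 = 255. Stack: [255]
RETURN_VALUE → return 255.

255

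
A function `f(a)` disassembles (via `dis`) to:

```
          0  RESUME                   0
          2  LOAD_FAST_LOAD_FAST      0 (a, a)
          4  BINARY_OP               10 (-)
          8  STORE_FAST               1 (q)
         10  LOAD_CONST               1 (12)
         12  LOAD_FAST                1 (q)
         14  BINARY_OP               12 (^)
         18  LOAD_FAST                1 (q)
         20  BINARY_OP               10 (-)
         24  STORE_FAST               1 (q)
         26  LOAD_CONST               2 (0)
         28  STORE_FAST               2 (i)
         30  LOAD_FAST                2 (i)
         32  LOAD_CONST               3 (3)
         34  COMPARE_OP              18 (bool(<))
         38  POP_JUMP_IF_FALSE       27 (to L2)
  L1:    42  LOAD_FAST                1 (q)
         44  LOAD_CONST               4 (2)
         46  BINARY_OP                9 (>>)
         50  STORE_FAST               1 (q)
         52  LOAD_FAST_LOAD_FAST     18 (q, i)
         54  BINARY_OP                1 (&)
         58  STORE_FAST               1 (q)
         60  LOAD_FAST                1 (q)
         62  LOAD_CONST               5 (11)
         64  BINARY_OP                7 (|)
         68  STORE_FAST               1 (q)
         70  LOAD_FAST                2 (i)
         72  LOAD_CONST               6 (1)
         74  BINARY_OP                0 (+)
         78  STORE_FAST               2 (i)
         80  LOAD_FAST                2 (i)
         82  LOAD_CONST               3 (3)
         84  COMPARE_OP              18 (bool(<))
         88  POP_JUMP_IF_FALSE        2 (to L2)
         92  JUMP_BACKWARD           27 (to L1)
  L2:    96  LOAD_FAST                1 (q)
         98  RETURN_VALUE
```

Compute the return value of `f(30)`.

LOAD_FAST_LOAD_FAST a,a → push 30,30
BINARY_OP - → 30 - 30 = 0
STORE_FAST q → q=0
LOAD_CONST → push 12
LOAD_FAST q → push 0
BINARY_OP ^ → 12 ^ 0 = 12
LOAD_FAST q → push 0
BINARY_OP - → 12 - 0 = 12
STORE_FAST q → q=12
LOAD_CONST → push 0
STORE_FAST i → i=0
LOAD_FAST i → push 0
LOAD_CONST → push 3
COMPARE_OP bool(<) → 0 vs 3 = True
POP_JUMP_IF_FALSE → pop True; no jump
LOAD_FAST q → push 12
LOAD_CONST → push 2
BINARY_OP >> → 12 >> 2 = 3
STORE_FAST q → q=3
LOAD_FAST_LOAD_FAST q,i → push 3,0
BINARY_OP & → 3 & 0 = 0
STORE_FAST q → q=0
LOAD_FAST q → push 0
LOAD_CONST → push 11
BINARY_OP | → 0 | 11 = 11
STORE_FAST q → q=11
LOAD_FAST i → push 0
LOAD_CONST → push 1
BINARY_OP + → 0 + 1 = 1
STORE_FAST i → i=1
LOAD_FAST i → push 1
LOAD_CONST → push 3
COMPARE_OP bool(<) → 1 vs 3 = True
POP_JUMP_IF_FALSE → pop True; no jump
LOAD_FAST q → push 11
LOAD_CONST → push 2
BINARY_OP >> → 11 >> 2 = 2
STORE_FAST q → q=2
LOAD_FAST_LOAD_FAST q,i → push 2,1
BINARY_OP & → 2 & 1 = 0
STORE_FAST q → q=0
LOAD_FAST q → push 0
LOAD_CONST → push 11
BINARY_OP | → 0 | 11 = 11
STORE_FAST q → q=11
LOAD_FAST i → push 1
LOAD_CONST → push 1
BINARY_OP + → 1 + 1 = 2
STORE_FAST i → i=2
LOAD_FAST i → push 2
LOAD_CONST → push 3
COMPARE_OP bool(<) → 2 vs 3 = True
POP_JUMP_IF_FALSE → pop True; no jump
LOAD_FAST q → push 11
LOAD_CONST → push 2
BINARY_OP >> → 11 >> 2 = 2
STORE_FAST q → q=2
LOAD_FAST_LOAD_FAST q,i → push 2,2
BINARY_OP & → 2 & 2 = 2
STORE_FAST q → q=2
LOAD_FAST q → push 2
LOAD_CONST → push 11
BINARY_OP | → 2 | 11 = 11
STORE_FAST q → q=11
LOAD_FAST i → push 2
LOAD_CONST → push 1
BINARY_OP + → 2 + 1 = 3
STORE_FAST i → i=3
LOAD_FAST i → push 3
LOAD_CONST → push 3
COMPARE_OP bool(<) → 3 vs 3 = False
POP_JUMP_IF_FALSE → pop False; jump
LOAD_FAST q → push 11
RETURN_VALUE → return 11.

11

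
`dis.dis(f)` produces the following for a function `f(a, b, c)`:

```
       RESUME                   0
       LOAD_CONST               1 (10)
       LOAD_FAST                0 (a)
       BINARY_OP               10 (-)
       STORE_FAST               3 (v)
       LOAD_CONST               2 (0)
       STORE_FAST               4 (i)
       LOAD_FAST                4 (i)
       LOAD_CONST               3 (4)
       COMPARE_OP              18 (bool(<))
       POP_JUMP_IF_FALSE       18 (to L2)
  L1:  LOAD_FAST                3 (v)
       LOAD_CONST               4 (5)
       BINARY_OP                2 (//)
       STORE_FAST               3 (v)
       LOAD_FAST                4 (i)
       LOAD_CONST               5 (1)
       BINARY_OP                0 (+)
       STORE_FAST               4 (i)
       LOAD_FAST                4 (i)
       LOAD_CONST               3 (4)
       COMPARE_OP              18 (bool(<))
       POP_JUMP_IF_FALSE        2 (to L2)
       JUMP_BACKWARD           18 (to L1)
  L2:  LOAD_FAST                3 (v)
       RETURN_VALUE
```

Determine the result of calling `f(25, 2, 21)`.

-1

LOAD_CONST → push 10. Stack: [10]
LOAD_FAST a → push 25. Stack: [10, 25]
BINARY_OP - → 10 - 25 = -15. Stack: [-15]
STORE_FAST v → v=-15. Stack: []
LOAD_CONST → push 0. Stack: [0]
STORE_FAST i → i=0. Stack: []
LOAD_FAST i → push 0. Stack: [0]
LOAD_CONST → push 4. Stack: [0, 4]
COMPARE_OP bool(<) → 0 vs 4 = True. Stack: [True]
POP_JUMP_IF_FALSE → pop True; no jump. Stack: []
LOAD_FAST v → push -15. Stack: [-15]
LOAD_CONST → push 5. Stack: [-15, 5]
BINARY_OP // → -15 // 5 = -3. Stack: [-3]
STORE_FAST v → v=-3. Stack: []
LOAD_FAST i → push 0. Stack: [0]
LOAD_CONST → push 1. Stack: [0, 1]
BINARY_OP + → 0 + 1 = 1. Stack: [1]
STORE_FAST i → i=1. Stack: []
LOAD_FAST i → push 1. Stack: [1]
LOAD_CONST → push 4. Stack: [1, 4]
COMPARE_OP bool(<) → 1 vs 4 = True. Stack: [True]
POP_JUMP_IF_FALSE → pop True; no jump. Stack: []
LOAD_FAST v → push -3. Stack: [-3]
LOAD_CONST → push 5. Stack: [-3, 5]
BINARY_OP // → -3 // 5 = -1. Stack: [-1]
STORE_FAST v → v=-1. Stack: []
LOAD_FAST i → push 1. Stack: [1]
LOAD_CONST → push 1. Stack: [1, 1]
BINARY_OP + → 1 + 1 = 2. Stack: [2]
STORE_FAST i → i=2. Stack: []
LOAD_FAST i → push 2. Stack: [2]
LOAD_CONST → push 4. Stack: [2, 4]
COMPARE_OP bool(<) → 2 vs 4 = True. Stack: [True]
POP_JUMP_IF_FALSE → pop True; no jump. Stack: []
LOAD_FAST v → push -1. Stack: [-1]
LOAD_CONST → push 5. Stack: [-1, 5]
BINARY_OP // → -1 // 5 = -1. Stack: [-1]
STORE_FAST v → v=-1. Stack: []
LOAD_FAST i → push 2. Stack: [2]
LOAD_CONST → push 1. Stack: [2, 1]
BINARY_OP + → 2 + 1 = 3. Stack: [3]
STORE_FAST i → i=3. Stack: []
LOAD_FAST i → push 3. Stack: [3]
LOAD_CONST → push 4. Stack: [3, 4]
COMPARE_OP bool(<) → 3 vs 4 = True. Stack: [True]
POP_JUMP_IF_FALSE → pop True; no jump. Stack: []
LOAD_FAST v → push -1. Stack: [-1]
LOAD_CONST → push 5. Stack: [-1, 5]
BINARY_OP // → -1 // 5 = -1. Stack: [-1]
STORE_FAST v → v=-1. Stack: []
LOAD_FAST i → push 3. Stack: [3]
LOAD_CONST → push 1. Stack: [3, 1]
BINARY_OP + → 3 + 1 = 4. Stack: [4]
STORE_FAST i → i=4. Stack: []
LOAD_FAST i → push 4. Stack: [4]
LOAD_CONST → push 4. Stack: [4, 4]
COMPARE_OP bool(<) → 4 vs 4 = False. Stack: [False]
POP_JUMP_IF_FALSE → pop False; jump. Stack: []
LOAD_FAST v → push -1. Stack: [-1]
RETURN_VALUE → return -1.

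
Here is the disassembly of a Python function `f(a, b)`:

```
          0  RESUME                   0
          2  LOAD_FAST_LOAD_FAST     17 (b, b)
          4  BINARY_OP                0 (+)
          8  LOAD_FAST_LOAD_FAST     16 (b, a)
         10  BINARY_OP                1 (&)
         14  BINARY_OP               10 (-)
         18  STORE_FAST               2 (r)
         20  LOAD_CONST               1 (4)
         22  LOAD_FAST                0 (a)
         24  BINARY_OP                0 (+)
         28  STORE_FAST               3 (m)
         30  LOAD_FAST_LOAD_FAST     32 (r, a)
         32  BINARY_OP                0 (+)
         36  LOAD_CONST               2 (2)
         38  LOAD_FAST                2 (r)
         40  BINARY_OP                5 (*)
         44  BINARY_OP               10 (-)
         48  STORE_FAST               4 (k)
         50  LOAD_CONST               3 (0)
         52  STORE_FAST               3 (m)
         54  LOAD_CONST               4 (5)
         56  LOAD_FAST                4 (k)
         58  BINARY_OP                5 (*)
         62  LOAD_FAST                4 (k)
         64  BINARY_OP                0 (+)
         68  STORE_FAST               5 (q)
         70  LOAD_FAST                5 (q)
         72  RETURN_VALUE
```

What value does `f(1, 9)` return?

-96

LOAD_FAST_LOAD_FAST b,b → push 9,9. Stack: [9, 9]
BINARY_OP + → 9 + 9 = 18. Stack: [18]
LOAD_FAST_LOAD_FAST b,a → push 9,1. Stack: [18, 9, 1]
BINARY_OP & → 9 & 1 = 1. Stack: [18, 1]
BINARY_OP - → 18 - 1 = 17. Stack: [17]
STORE_FAST r → r=17. Stack: []
LOAD_CONST → push 4. Stack: [4]
LOAD_FAST a → push 1. Stack: [4, 1]
BINARY_OP + → 4 + 1 = 5. Stack: [5]
STORE_FAST m → m=5. Stack: []
LOAD_FAST_LOAD_FAST r,a → push 17,1. Stack: [17, 1]
BINARY_OP + → 17 + 1 = 18. Stack: [18]
LOAD_CONST → push 2. Stack: [18, 2]
LOAD_FAST r → push 17. Stack: [18, 2, 17]
BINARY_OP * → 2 * 17 = 34. Stack: [18, 34]
BINARY_OP - → 18 - 34 = -16. Stack: [-16]
STORE_FAST k → k=-16. Stack: []
LOAD_CONST → push 0. Stack: [0]
STORE_FAST m → m=0. Stack: []
LOAD_CONST → push 5. Stack: [5]
LOAD_FAST k → push -16. Stack: [5, -16]
BINARY_OP * → 5 * -16 = -80. Stack: [-80]
LOAD_FAST k → push -16. Stack: [-80, -16]
BINARY_OP + → -80 + -16 = -96. Stack: [-96]
STORE_FAST q → q=-96. Stack: []
LOAD_FAST q → push -96. Stack: [-96]
RETURN_VALUE → return -96.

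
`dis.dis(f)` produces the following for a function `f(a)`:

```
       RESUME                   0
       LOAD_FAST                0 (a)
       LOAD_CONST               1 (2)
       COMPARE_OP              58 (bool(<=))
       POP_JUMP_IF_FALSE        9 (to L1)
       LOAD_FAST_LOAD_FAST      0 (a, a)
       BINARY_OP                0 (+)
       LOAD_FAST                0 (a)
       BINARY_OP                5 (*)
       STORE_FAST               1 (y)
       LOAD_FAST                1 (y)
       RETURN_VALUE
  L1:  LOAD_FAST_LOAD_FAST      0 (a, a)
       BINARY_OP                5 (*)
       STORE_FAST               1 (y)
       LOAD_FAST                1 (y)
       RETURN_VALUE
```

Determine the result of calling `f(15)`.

225

LOAD_FAST a → push 15. Stack: [15]
LOAD_CONST → push 2. Stack: [15, 2]
COMPARE_OP bool(<=) → 15 vs 2 = False. Stack: [False]
POP_JUMP_IF_FALSE → pop False; jump. Stack: []
LOAD_FAST_LOAD_FAST a,a → push 15,15. Stack: [15, 15]
BINARY_OP * → 15 * 15 = 225. Stack: [225]
STORE_FAST y → y=225. Stack: []
LOAD_FAST y → push 225. Stack: [225]
RETURN_VALUE → return 225.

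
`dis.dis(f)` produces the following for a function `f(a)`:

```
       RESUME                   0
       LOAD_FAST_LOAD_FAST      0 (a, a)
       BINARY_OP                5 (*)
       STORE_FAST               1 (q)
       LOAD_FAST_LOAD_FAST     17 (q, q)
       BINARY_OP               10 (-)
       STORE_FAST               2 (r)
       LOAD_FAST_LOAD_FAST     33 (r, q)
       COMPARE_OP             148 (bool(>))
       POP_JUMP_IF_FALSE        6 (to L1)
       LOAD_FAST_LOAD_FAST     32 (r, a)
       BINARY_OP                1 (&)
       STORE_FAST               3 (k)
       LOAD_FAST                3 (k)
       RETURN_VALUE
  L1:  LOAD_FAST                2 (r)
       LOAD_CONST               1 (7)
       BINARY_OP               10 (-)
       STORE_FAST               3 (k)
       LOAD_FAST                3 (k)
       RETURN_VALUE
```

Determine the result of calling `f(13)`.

LOAD_FAST_LOAD_FAST a,a → push 13,13. Stack: [13, 13]
BINARY_OP * → 13 * 13 = 169. Stack: [169]
STORE_FAST q → q=169. Stack: []
LOAD_FAST_LOAD_FAST q,q → push 169,169. Stack: [169, 169]
BINARY_OP - → 169 - 169 = 0. Stack: [0]
STORE_FAST r → r=0. Stack: []
LOAD_FAST_LOAD_FAST r,q → push 0,169. Stack: [0, 169]
COMPARE_OP bool(>) → 0 vs 169 = False. Stack: [False]
POP_JUMP_IF_FALSE → pop False; jump. Stack: []
LOAD_FAST r → push 0. Stack: [0]
LOAD_CONST → push 7. Stack: [0, 7]
BINARY_OP - → 0 - 7 = -7. Stack: [-7]
STORE_FAST k → k=-7. Stack: []
LOAD_FAST k → push -7. Stack: [-7]
RETURN_VALUE → return -7.

-7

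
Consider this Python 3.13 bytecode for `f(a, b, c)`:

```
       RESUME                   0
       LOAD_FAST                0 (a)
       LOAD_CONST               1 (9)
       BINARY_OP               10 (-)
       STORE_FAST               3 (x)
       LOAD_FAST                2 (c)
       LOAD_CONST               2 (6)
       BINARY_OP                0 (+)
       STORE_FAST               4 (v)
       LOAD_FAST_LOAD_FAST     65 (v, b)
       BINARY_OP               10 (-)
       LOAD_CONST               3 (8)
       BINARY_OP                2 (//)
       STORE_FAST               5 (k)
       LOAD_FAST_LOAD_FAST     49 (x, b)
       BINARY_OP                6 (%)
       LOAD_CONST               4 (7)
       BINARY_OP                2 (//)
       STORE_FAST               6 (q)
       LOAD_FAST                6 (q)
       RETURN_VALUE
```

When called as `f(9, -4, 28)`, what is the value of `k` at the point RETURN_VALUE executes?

LOAD_FAST a → push 9. Stack: [9]
LOAD_CONST → push 9. Stack: [9, 9]
BINARY_OP - → 9 - 9 = 0. Stack: [0]
STORE_FAST x → x=0. Stack: []
LOAD_FAST c → push 28. Stack: [28]
LOAD_CONST → push 6. Stack: [28, 6]
BINARY_OP + → 28 + 6 = 34. Stack: [34]
STORE_FAST v → v=34. Stack: []
LOAD_FAST_LOAD_FAST v,b → push 34,-4. Stack: [34, -4]
BINARY_OP - → 34 - -4 = 38. Stack: [38]
LOAD_CONST → push 8. Stack: [38, 8]
BINARY_OP // → 38 // 8 = 4. Stack: [4]
STORE_FAST k → k=4. Stack: []
LOAD_FAST_LOAD_FAST x,b → push 0,-4. Stack: [0, -4]
BINARY_OP % → 0 % -4 = 0. Stack: [0]
LOAD_CONST → push 7. Stack: [0, 7]
BINARY_OP // → 0 // 7 = 0. Stack: [0]
STORE_FAST q → q=0. Stack: []
LOAD_FAST q → push 0. Stack: [0]
RETURN_VALUE → return 0.

4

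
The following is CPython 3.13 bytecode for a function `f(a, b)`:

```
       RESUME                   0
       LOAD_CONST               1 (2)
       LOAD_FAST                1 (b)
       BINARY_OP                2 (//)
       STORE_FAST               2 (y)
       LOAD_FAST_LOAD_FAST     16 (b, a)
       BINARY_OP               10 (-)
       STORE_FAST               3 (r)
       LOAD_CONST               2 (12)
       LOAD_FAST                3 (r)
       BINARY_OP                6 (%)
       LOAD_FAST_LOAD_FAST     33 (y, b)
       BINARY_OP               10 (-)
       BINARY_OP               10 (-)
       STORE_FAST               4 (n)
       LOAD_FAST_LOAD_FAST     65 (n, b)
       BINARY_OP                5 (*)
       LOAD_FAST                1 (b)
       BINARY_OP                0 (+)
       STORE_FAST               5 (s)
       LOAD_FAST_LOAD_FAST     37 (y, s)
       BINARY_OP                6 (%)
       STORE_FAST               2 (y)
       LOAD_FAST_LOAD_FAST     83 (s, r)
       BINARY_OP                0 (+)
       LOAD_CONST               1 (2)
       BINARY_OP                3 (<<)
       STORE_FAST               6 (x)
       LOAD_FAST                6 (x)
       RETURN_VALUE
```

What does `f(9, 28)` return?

4668

LOAD_CONST → push 2. Stack: [2]
LOAD_FAST b → push 28. Stack: [2, 28]
BINARY_OP // → 2 // 28 = 0. Stack: [0]
STORE_FAST y → y=0. Stack: []
LOAD_FAST_LOAD_FAST b,a → push 28,9. Stack: [28, 9]
BINARY_OP - → 28 - 9 = 19. Stack: [19]
STORE_FAST r → r=19. Stack: []
LOAD_CONST → push 12. Stack: [12]
LOAD_FAST r → push 19. Stack: [12, 19]
BINARY_OP % → 12 % 19 = 12. Stack: [12]
LOAD_FAST_LOAD_FAST y,b → push 0,28. Stack: [12, 0, 28]
BINARY_OP - → 0 - 28 = -28. Stack: [12, -28]
BINARY_OP - → 12 - -28 = 40. Stack: [40]
STORE_FAST n → n=40. Stack: []
LOAD_FAST_LOAD_FAST n,b → push 40,28. Stack: [40, 28]
BINARY_OP * → 40 * 28 = 1120. Stack: [1120]
LOAD_FAST b → push 28. Stack: [1120, 28]
BINARY_OP + → 1120 + 28 = 1148. Stack: [1148]
STORE_FAST s → s=1148. Stack: []
LOAD_FAST_LOAD_FAST y,s → push 0,1148. Stack: [0, 1148]
BINARY_OP % → 0 % 1148 = 0. Stack: [0]
STORE_FAST y → y=0. Stack: []
LOAD_FAST_LOAD_FAST s,r → push 1148,19. Stack: [1148, 19]
BINARY_OP + → 1148 + 19 = 1167. Stack: [1167]
LOAD_CONST → push 2. Stack: [1167, 2]
BINARY_OP << → 1167 << 2 = 4668. Stack: [4668]
STORE_FAST x → x=4668. Stack: []
LOAD_FAST x → push 4668. Stack: [4668]
RETURN_VALUE → return 4668.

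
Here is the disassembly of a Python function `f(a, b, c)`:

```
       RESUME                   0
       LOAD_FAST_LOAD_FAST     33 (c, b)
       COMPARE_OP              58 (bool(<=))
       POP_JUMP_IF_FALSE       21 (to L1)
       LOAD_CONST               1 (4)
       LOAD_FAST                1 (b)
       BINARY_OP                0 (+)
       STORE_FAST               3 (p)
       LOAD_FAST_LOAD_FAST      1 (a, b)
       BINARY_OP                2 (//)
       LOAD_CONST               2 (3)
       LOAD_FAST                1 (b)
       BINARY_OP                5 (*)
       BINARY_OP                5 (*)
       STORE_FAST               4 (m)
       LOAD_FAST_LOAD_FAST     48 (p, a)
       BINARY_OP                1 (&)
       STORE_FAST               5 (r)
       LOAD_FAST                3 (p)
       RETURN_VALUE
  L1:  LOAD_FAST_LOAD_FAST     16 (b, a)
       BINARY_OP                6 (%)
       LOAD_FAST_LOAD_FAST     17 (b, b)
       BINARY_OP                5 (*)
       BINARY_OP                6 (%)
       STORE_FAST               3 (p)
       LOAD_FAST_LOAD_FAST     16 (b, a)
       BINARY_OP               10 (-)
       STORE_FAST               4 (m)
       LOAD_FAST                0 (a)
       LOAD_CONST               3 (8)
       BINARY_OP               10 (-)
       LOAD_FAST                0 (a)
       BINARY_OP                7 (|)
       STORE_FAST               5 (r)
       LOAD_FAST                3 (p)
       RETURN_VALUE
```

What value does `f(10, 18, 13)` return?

LOAD_FAST_LOAD_FAST c,b → push 13,18. Stack: [13, 18]
COMPARE_OP bool(<=) → 13 vs 18 = True. Stack: [True]
POP_JUMP_IF_FALSE → pop True; no jump. Stack: []
LOAD_CONST → push 4. Stack: [4]
LOAD_FAST b → push 18. Stack: [4, 18]
BINARY_OP + → 4 + 18 = 22. Stack: [22]
STORE_FAST p → p=22. Stack: []
LOAD_FAST_LOAD_FAST a,b → push 10,18. Stack: [10, 18]
BINARY_OP // → 10 // 18 = 0. Stack: [0]
LOAD_CONST → push 3. Stack: [0, 3]
LOAD_FAST b → push 18. Stack: [0, 3, 18]
BINARY_OP * → 3 * 18 = 54. Stack: [0, 54]
BINARY_OP * → 0 * 54 = 0. Stack: [0]
STORE_FAST m → m=0. Stack: []
LOAD_FAST_LOAD_FAST p,a → push 22,10. Stack: [22, 10]
BINARY_OP & → 22 & 10 = 2. Stack: [2]
STORE_FAST r → r=2. Stack: []
LOAD_FAST p → push 22. Stack: [22]
RETURN_VALUE → return 22.

22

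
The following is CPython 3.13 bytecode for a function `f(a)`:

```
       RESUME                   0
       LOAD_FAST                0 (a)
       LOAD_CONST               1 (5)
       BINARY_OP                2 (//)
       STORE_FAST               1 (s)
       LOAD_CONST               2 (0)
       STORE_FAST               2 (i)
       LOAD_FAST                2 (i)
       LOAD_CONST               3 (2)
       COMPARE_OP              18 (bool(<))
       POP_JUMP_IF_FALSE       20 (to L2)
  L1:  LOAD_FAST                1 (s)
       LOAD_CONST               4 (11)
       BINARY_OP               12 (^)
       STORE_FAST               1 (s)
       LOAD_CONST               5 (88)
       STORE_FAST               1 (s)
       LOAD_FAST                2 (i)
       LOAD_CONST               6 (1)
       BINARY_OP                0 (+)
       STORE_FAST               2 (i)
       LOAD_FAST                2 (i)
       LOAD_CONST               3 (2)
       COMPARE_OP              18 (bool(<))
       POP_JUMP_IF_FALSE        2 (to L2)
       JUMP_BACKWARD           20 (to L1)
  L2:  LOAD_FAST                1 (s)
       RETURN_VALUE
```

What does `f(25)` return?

88

LOAD_FAST a → push 25. Stack: [25]
LOAD_CONST → push 5. Stack: [25, 5]
BINARY_OP // → 25 // 5 = 5. Stack: [5]
STORE_FAST s → s=5. Stack: []
LOAD_CONST → push 0. Stack: [0]
STORE_FAST i → i=0. Stack: []
LOAD_FAST i → push 0. Stack: [0]
LOAD_CONST → push 2. Stack: [0, 2]
COMPARE_OP bool(<) → 0 vs 2 = True. Stack: [True]
POP_JUMP_IF_FALSE → pop True; no jump. Stack: []
LOAD_FAST s → push 5. Stack: [5]
LOAD_CONST → push 11. Stack: [5, 11]
BINARY_OP ^ → 5 ^ 11 = 14. Stack: [14]
STORE_FAST s → s=14. Stack: []
LOAD_CONST → push 88. Stack: [88]
STORE_FAST s → s=88. Stack: []
LOAD_FAST i → push 0. Stack: [0]
LOAD_CONST → push 1. Stack: [0, 1]
BINARY_OP + → 0 + 1 = 1. Stack: [1]
STORE_FAST i → i=1. Stack: []
LOAD_FAST i → push 1. Stack: [1]
LOAD_CONST → push 2. Stack: [1, 2]
COMPARE_OP bool(<) → 1 vs 2 = True. Stack: [True]
POP_JUMP_IF_FALSE → pop True; no jump. Stack: []
LOAD_FAST s → push 88. Stack: [88]
LOAD_CONST → push 11. Stack: [88, 11]
BINARY_OP ^ → 88 ^ 11 = 83. Stack: [83]
STORE_FAST s → s=83. Stack: []
LOAD_CONST → push 88. Stack: [88]
STORE_FAST s → s=88. Stack: []
LOAD_FAST i → push 1. Stack: [1]
LOAD_CONST → push 1. Stack: [1, 1]
BINARY_OP + → 1 + 1 = 2. Stack: [2]
STORE_FAST i → i=2. Stack: []
LOAD_FAST i → push 2. Stack: [2]
LOAD_CONST → push 2. Stack: [2, 2]
COMPARE_OP bool(<) → 2 vs 2 = False. Stack: [False]
POP_JUMP_IF_FALSE → pop False; jump. Stack: []
LOAD_FAST s → push 88. Stack: [88]
RETURN_VALUE → return 88.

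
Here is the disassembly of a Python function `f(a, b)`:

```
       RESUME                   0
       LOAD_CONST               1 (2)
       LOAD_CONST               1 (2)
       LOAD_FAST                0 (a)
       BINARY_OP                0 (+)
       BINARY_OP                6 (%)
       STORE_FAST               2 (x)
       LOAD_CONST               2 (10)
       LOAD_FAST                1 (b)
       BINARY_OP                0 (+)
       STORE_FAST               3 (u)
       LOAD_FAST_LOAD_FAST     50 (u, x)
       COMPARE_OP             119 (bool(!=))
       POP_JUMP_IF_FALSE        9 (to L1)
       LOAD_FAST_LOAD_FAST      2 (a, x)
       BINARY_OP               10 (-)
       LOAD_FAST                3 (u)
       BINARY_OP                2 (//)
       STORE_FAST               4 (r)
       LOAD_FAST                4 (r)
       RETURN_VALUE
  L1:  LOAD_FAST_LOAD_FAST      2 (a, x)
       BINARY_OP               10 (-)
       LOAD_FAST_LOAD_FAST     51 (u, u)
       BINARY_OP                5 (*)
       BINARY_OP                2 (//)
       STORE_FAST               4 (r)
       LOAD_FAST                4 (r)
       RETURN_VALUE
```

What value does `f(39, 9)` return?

LOAD_CONST → push 2. Stack: [2]
LOAD_CONST → push 2. Stack: [2, 2]
LOAD_FAST a → push 39. Stack: [2, 2, 39]
BINARY_OP + → 2 + 39 = 41. Stack: [2, 41]
BINARY_OP % → 2 % 41 = 2. Stack: [2]
STORE_FAST x → x=2. Stack: []
LOAD_CONST → push 10. Stack: [10]
LOAD_FAST b → push 9. Stack: [10, 9]
BINARY_OP + → 10 + 9 = 19. Stack: [19]
STORE_FAST u → u=19. Stack: []
LOAD_FAST_LOAD_FAST u,x → push 19,2. Stack: [19, 2]
COMPARE_OP bool(!=) → 19 vs 2 = True. Stack: [True]
POP_JUMP_IF_FALSE → pop True; no jump. Stack: []
LOAD_FAST_LOAD_FAST a,x → push 39,2. Stack: [39, 2]
BINARY_OP - → 39 - 2 = 37. Stack: [37]
LOAD_FAST u → push 19. Stack: [37, 19]
BINARY_OP // → 37 // 19 = 1. Stack: [1]
STORE_FAST r → r=1. Stack: []
LOAD_FAST r → push 1. Stack: [1]
RETURN_VALUE → return 1.

1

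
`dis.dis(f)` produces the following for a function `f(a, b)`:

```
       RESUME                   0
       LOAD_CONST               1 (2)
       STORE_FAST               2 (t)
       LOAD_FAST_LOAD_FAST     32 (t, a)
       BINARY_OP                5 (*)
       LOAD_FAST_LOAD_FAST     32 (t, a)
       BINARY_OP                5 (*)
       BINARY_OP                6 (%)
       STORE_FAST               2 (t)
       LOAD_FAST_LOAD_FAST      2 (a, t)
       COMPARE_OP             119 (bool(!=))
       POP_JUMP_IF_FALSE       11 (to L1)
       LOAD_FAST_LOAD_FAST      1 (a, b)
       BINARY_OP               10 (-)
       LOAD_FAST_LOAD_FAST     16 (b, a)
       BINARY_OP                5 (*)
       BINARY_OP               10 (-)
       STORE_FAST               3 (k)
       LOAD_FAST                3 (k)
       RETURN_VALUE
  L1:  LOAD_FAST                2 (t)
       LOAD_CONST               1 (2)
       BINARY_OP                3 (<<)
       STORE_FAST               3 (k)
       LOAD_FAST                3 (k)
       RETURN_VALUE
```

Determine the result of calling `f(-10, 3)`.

17

LOAD_CONST → push 2. Stack: [2]
STORE_FAST t → t=2. Stack: []
LOAD_FAST_LOAD_FAST t,a → push 2,-10. Stack: [2, -10]
BINARY_OP * → 2 * -10 = -20. Stack: [-20]
LOAD_FAST_LOAD_FAST t,a → push 2,-10. Stack: [-20, 2, -10]
BINARY_OP * → 2 * -10 = -20. Stack: [-20, -20]
BINARY_OP % → -20 % -20 = 0. Stack: [0]
STORE_FAST t → t=0. Stack: []
LOAD_FAST_LOAD_FAST a,t → push -10,0. Stack: [-10, 0]
COMPARE_OP bool(!=) → -10 vs 0 = True. Stack: [True]
POP_JUMP_IF_FALSE → pop True; no jump. Stack: []
LOAD_FAST_LOAD_FAST a,b → push -10,3. Stack: [-10, 3]
BINARY_OP - → -10 - 3 = -13. Stack: [-13]
LOAD_FAST_LOAD_FAST b,a → push 3,-10. Stack: [-13, 3, -10]
BINARY_OP * → 3 * -10 = -30. Stack: [-13, -30]
BINARY_OP - → -13 - -30 = 17. Stack: [17]
STORE_FAST k → k=17. Stack: []
LOAD_FAST k → push 17. Stack: [17]
RETURN_VALUE → return 17.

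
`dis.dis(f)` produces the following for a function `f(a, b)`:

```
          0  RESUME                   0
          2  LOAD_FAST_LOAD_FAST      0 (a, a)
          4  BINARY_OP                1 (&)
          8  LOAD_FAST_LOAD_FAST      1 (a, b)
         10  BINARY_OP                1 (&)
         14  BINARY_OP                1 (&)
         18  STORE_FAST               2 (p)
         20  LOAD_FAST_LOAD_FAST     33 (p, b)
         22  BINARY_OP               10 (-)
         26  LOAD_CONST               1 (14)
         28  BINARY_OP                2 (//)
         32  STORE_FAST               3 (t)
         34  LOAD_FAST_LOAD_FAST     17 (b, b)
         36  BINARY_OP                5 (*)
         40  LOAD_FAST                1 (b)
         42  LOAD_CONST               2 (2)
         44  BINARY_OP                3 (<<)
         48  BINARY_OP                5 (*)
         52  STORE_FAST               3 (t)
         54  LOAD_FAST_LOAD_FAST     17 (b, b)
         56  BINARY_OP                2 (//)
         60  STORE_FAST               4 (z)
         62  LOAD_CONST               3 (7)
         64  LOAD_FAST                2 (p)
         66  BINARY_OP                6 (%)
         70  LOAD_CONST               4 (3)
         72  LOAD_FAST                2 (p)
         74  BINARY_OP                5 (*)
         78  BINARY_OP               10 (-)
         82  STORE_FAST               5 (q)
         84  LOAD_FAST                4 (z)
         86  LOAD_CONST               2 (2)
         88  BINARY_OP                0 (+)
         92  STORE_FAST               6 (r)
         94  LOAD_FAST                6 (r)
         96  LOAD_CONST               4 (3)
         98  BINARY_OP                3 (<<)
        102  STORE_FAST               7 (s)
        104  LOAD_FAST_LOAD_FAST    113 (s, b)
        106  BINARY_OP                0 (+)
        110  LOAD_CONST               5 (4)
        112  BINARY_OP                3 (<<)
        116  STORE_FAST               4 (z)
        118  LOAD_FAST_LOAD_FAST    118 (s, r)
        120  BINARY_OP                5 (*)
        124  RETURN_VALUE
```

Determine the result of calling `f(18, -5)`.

72

LOAD_FAST_LOAD_FAST a,a → push 18,18. Stack: [18, 18]
BINARY_OP & → 18 & 18 = 18. Stack: [18]
LOAD_FAST_LOAD_FAST a,b → push 18,-5. Stack: [18, 18, -5]
BINARY_OP & → 18 & -5 = 18. Stack: [18, 18]
BINARY_OP & → 18 & 18 = 18. Stack: [18]
STORE_FAST p → p=18. Stack: []
LOAD_FAST_LOAD_FAST p,b → push 18,-5. Stack: [18, -5]
BINARY_OP - → 18 - -5 = 23. Stack: [23]
LOAD_CONST → push 14. Stack: [23, 14]
BINARY_OP // → 23 // 14 = 1. Stack: [1]
STORE_FAST t → t=1. Stack: []
LOAD_FAST_LOAD_FAST b,b → push -5,-5. Stack: [-5, -5]
BINARY_OP * → -5 * -5 = 25. Stack: [25]
LOAD_FAST b → push -5. Stack: [25, -5]
LOAD_CONST → push 2. Stack: [25, -5, 2]
BINARY_OP << → -5 << 2 = -20. Stack: [25, -20]
BINARY_OP * → 25 * -20 = -500. Stack: [-500]
STORE_FAST t → t=-500. Stack: []
LOAD_FAST_LOAD_FAST b,b → push -5,-5. Stack: [-5, -5]
BINARY_OP // → -5 // -5 = 1. Stack: [1]
STORE_FAST z → z=1. Stack: []
LOAD_CONST → push 7. Stack: [7]
LOAD_FAST p → push 18. Stack: [7, 18]
BINARY_OP % → 7 % 18 = 7. Stack: [7]
LOAD_CONST → push 3. Stack: [7, 3]
LOAD_FAST p → push 18. Stack: [7, 3, 18]
BINARY_OP * → 3 * 18 = 54. Stack: [7, 54]
BINARY_OP - → 7 - 54 = -47. Stack: [-47]
STORE_FAST q → q=-47. Stack: []
LOAD_FAST z → push 1. Stack: [1]
LOAD_CONST → push 2. Stack: [1, 2]
BINARY_OP + → 1 + 2 = 3. Stack: [3]
STORE_FAST r → r=3. Stack: []
LOAD_FAST r → push 3. Stack: [3]
LOAD_CONST → push 3. Stack: [3, 3]
BINARY_OP << → 3 << 3 = 24. Stack: [24]
STORE_FAST s → s=24. Stack: []
LOAD_FAST_LOAD_FAST s,b → push 24,-5. Stack: [24, -5]
BINARY_OP + → 24 + -5 = 19. Stack: [19]
LOAD_CONST → push 4. Stack: [19, 4]
BINARY_OP << → 19 << 4 = 304. Stack: [304]
STORE_FAST z → z=304. Stack: []
LOAD_FAST_LOAD_FAST s,r → push 24,3. Stack: [24, 3]
BINARY_OP * → 24 * 3 = 72. Stack: [72]
RETURN_VALUE → return 72.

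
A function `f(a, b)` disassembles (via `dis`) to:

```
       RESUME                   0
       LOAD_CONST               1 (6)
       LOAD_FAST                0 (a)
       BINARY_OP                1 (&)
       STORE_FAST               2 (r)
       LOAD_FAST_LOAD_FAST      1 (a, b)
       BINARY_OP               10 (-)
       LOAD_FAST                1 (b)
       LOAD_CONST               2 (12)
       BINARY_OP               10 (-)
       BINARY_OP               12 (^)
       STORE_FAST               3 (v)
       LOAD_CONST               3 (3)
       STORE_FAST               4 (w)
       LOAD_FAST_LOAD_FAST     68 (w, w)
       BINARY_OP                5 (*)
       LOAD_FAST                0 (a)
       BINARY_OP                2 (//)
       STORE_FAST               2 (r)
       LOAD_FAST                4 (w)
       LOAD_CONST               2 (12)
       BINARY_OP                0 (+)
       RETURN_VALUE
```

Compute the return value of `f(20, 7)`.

LOAD_CONST → push 6. Stack: [6]
LOAD_FAST a → push 20. Stack: [6, 20]
BINARY_OP & → 6 & 20 = 4. Stack: [4]
STORE_FAST r → r=4. Stack: []
LOAD_FAST_LOAD_FAST a,b → push 20,7. Stack: [20, 7]
BINARY_OP - → 20 - 7 = 13. Stack: [13]
LOAD_FAST b → push 7. Stack: [13, 7]
LOAD_CONST → push 12. Stack: [13, 7, 12]
BINARY_OP - → 7 - 12 = -5. Stack: [13, -5]
BINARY_OP ^ → 13 ^ -5 = -10. Stack: [-10]
STORE_FAST v → v=-10. Stack: []
LOAD_CONST → push 3. Stack: [3]
STORE_FAST w → w=3. Stack: []
LOAD_FAST_LOAD_FAST w,w → push 3,3. Stack: [3, 3]
BINARY_OP * → 3 * 3 = 9. Stack: [9]
LOAD_FAST a → push 20. Stack: [9, 20]
BINARY_OP // → 9 // 20 = 0. Stack: [0]
STORE_FAST r → r=0. Stack: []
LOAD_FAST w → push 3. Stack: [3]
LOAD_CONST → push 12. Stack: [3, 12]
BINARY_OP + → 3 + 12 = 15. Stack: [15]
RETURN_VALUE → return 15.

15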